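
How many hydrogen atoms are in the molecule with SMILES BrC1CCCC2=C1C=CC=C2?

Hydrogens are implicit in SMILES; fill each atom to its normal valence:
  4 × C (aromatic): 1 H each → 4
  3 × C: 2 H each → 6
  2 × C (aromatic): no H
  1 × Br: no H
  1 × C: 1 H
  Total hydrogens = 11.

11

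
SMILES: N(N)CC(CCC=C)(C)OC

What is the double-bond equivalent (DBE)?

Molecular formula from the SMILES: C8H18N2O.
DoU = (2C + 2 + N − H − X)/2 = (2·8 + 2 + 2 − 18 − 0)/2 = 2/2 = 1.
(Structurally: 0 ring(s) + 1 π bond(s) = 1.)

1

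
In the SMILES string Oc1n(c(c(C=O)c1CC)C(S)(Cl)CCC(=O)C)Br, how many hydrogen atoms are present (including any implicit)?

Hydrogens are implicit in SMILES; fill each atom to its normal valence:
  4 × C (aromatic): no H
  3 × C: 2 H each → 6
  2 × C: 3 H each → 6
  2 × C: no H
  2 × O: no H
  1 × Br: no H
  1 × C: 1 H
  1 × Cl: no H
  1 × N (aromatic): no H
  1 × O: 1 H
  1 × S: 1 H
  Total hydrogens = 15.

15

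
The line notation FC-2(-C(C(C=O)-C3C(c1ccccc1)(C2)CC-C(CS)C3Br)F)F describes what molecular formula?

C18H20BrF3OS

Heavy atoms from the SMILES: 1 Br, 18 C, 3 F, 1 O, 1 S.
Implicit hydrogens by atom environment:
  6 × C: 1 H each → 6
  5 × C (aromatic): 1 H each → 5
  4 × C: 2 H each → 8
  3 × F: no H
  2 × C: no H
  1 × Br: no H
  1 × C (aromatic): no H
  1 × O: no H
  1 × S: 1 H
  Total hydrogens = 20.
Molecular formula: C18H20BrF3OS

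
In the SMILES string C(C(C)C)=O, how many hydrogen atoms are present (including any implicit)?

8

Hydrogens are implicit in SMILES; fill each atom to its normal valence:
  2 × C: 3 H each → 6
  2 × C: 1 H each → 2
  1 × O: no H
  Total hydrogens = 8.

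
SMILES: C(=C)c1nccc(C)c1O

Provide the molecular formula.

Heavy atoms from the SMILES: 8 C, 1 N, 1 O.
Implicit hydrogens by atom environment:
  3 × C (aromatic): no H
  2 × C (aromatic): 1 H each → 2
  1 × C: 3 H
  1 × C: 2 H
  1 × C: 1 H
  1 × N (aromatic): no H
  1 × O: 1 H
  Total hydrogens = 9.
Molecular formula: C8H9NO

C8H9NO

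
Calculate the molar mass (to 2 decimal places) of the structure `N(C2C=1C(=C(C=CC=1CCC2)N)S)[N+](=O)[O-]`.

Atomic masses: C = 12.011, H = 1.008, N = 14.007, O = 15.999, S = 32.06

239.29

Molecular formula: C10H13N3O2S.
M = 10×12.011 + 13×1.008 + 3×14.007 + 2×15.999 + 1×32.06 = 239.29 g/mol.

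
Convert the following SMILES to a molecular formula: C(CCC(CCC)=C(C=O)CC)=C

C12H20O

Heavy atoms from the SMILES: 12 C, 1 O.
Implicit hydrogens by atom environment:
  6 × C: 2 H each → 12
  2 × C: 3 H each → 6
  2 × C: 1 H each → 2
  2 × C: no H
  1 × O: no H
  Total hydrogens = 20.
Molecular formula: C12H20O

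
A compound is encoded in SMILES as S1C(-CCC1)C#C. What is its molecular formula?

C6H8S

Heavy atoms from the SMILES: 6 C, 1 S.
Implicit hydrogens by atom environment:
  3 × C: 2 H each → 6
  2 × C: 1 H each → 2
  1 × C: no H
  1 × S: no H
  Total hydrogens = 8.
Molecular formula: C6H8S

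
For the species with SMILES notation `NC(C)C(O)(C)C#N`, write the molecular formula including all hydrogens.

Heavy atoms from the SMILES: 5 C, 2 N, 1 O.
Implicit hydrogens by atom environment:
  2 × C: 3 H each → 6
  2 × C: no H
  1 × C: 1 H
  1 × N: 2 H
  1 × N: no H
  1 × O: 1 H
  Total hydrogens = 10.
Molecular formula: C5H10N2O

C5H10N2O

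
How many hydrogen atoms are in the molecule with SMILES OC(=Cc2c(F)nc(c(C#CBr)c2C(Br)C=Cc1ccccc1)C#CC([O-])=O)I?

10

Hydrogens are implicit in SMILES; fill each atom to its normal valence:
  6 × C (aromatic): no H
  6 × C: no H
  5 × C (aromatic): 1 H each → 5
  4 × C: 1 H each → 4
  2 × Br: no H
  1 × F: no H
  1 × I: no H
  1 × N (aromatic): no H
  1 × O: 1 H
  1 × O: no H
  1 × O (charge -1): no H
  Total hydrogens = 10.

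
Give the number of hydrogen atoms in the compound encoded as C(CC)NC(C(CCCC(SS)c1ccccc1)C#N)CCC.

30

Hydrogens are implicit in SMILES; fill each atom to its normal valence:
  7 × C: 2 H each → 14
  5 × C (aromatic): 1 H each → 5
  3 × C: 1 H each → 3
  2 × C: 3 H each → 6
  1 × C: no H
  1 × C (aromatic): no H
  1 × N: 1 H
  1 × N: no H
  1 × S: 1 H
  1 × S: no H
  Total hydrogens = 30.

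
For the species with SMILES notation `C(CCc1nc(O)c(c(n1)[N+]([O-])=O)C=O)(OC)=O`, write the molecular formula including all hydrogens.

Heavy atoms from the SMILES: 9 C, 3 N, 6 O.
Implicit hydrogens by atom environment:
  4 × C (aromatic): no H
  4 × O: no H
  2 × C: 2 H each → 4
  2 × N (aromatic): no H
  1 × C: 3 H
  1 × C: 1 H
  1 × C: no H
  1 × N (charge +1): no H
  1 × O: 1 H
  1 × O (charge -1): no H
  Total hydrogens = 9.
Molecular formula: C9H9N3O6

C9H9N3O6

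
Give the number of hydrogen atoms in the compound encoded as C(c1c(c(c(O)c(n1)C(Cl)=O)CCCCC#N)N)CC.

Hydrogens are implicit in SMILES; fill each atom to its normal valence:
  6 × C: 2 H each → 12
  5 × C (aromatic): no H
  2 × C: no H
  1 × C: 3 H
  1 × Cl: no H
  1 × N: 2 H
  1 × N (aromatic): no H
  1 × N: no H
  1 × O: 1 H
  1 × O: no H
  Total hydrogens = 18.

18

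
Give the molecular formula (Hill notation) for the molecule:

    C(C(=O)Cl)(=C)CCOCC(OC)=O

Heavy atoms from the SMILES: 8 C, 1 Cl, 4 O.
Implicit hydrogens by atom environment:
  4 × C: 2 H each → 8
  4 × O: no H
  3 × C: no H
  1 × C: 3 H
  1 × Cl: no H
  Total hydrogens = 11.
Molecular formula: C8H11ClO4

C8H11ClO4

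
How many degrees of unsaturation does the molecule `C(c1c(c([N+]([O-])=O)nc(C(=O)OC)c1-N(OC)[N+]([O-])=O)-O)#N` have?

Molecular formula from the SMILES: C9H7N5O8.
DoU = (2C + 2 + N − H − X)/2 = (2·9 + 2 + 5 − 7 − 0)/2 = 18/2 = 9.
(Structurally: 1 ring(s) + 8 π bond(s) = 9.)

9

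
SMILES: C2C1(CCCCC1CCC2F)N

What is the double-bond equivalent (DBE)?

2

Molecular formula from the SMILES: C10H18FN.
DoU = (2C + 2 + N − H − X)/2 = (2·10 + 2 + 1 − 18 − 1)/2 = 4/2 = 2.
(Structurally: 2 ring(s) + 0 π bond(s) = 2.)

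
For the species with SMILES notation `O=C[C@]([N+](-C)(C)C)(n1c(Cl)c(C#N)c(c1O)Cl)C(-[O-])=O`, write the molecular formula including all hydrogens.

Heavy atoms from the SMILES: 11 C, 2 Cl, 3 N, 4 O.
Implicit hydrogens by atom environment:
  4 × C (aromatic): no H
  3 × C: 3 H each → 9
  3 × C: no H
  2 × Cl: no H
  2 × O: no H
  1 × C: 1 H
  1 × N (aromatic): no H
  1 × N: no H
  1 × N (charge +1): no H
  1 × O: 1 H
  1 × O (charge -1): no H
  Total hydrogens = 11.
Molecular formula: C11H11Cl2N3O4

C11H11Cl2N3O4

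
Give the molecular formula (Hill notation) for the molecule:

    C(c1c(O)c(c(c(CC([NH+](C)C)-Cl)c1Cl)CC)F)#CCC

C16H21Cl2FNO+

Heavy atoms from the SMILES: 16 C, 2 Cl, 1 F, 1 N, 1 O.
Implicit hydrogens by atom environment:
  6 × C (aromatic): no H
  4 × C: 3 H each → 12
  3 × C: 2 H each → 6
  2 × C: no H
  2 × Cl: no H
  1 × C: 1 H
  1 × F: no H
  1 × N (charge +1): 1 H
  1 × O: 1 H
  Total hydrogens = 21.
Net charge +1.
Molecular formula: C16H21Cl2FNO+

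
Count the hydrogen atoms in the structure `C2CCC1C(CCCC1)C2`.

Hydrogens are implicit in SMILES; fill each atom to its normal valence:
  8 × C: 2 H each → 16
  2 × C: 1 H each → 2
  Total hydrogens = 18.

18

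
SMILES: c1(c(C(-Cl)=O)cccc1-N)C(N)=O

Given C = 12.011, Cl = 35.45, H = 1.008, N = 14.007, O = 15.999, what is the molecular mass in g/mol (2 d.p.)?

198.61

Molecular formula: C8H7ClN2O2.
M = 8×12.011 + 1×35.45 + 7×1.008 + 2×14.007 + 2×15.999 = 198.61 g/mol.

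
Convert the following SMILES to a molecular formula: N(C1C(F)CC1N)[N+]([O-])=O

Heavy atoms from the SMILES: 4 C, 1 F, 3 N, 2 O.
Implicit hydrogens by atom environment:
  3 × C: 1 H each → 3
  1 × C: 2 H
  1 × F: no H
  1 × N: 2 H
  1 × N: 1 H
  1 × N (charge +1): no H
  1 × O: no H
  1 × O (charge -1): no H
  Total hydrogens = 8.
Molecular formula: C4H8FN3O2

C4H8FN3O2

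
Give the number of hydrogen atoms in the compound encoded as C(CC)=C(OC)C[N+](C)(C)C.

Hydrogens are implicit in SMILES; fill each atom to its normal valence:
  5 × C: 3 H each → 15
  2 × C: 2 H each → 4
  1 × C: 1 H
  1 × C: no H
  1 × N (charge +1): no H
  1 × O: no H
  Total hydrogens = 20.

20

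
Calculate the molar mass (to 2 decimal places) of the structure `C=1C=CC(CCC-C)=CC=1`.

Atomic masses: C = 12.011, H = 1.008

134.22

Molecular formula: C10H14.
M = 10×12.011 + 14×1.008 = 134.22 g/mol.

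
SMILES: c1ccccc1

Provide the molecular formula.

Heavy atoms from the SMILES: 6 C.
Implicit hydrogens by atom environment:
  6 × C (aromatic): 1 H each → 6
  Total hydrogens = 6.
Molecular formula: C6H6

C6H6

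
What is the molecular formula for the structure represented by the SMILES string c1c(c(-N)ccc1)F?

Heavy atoms from the SMILES: 6 C, 1 F, 1 N.
Implicit hydrogens by atom environment:
  4 × C (aromatic): 1 H each → 4
  2 × C (aromatic): no H
  1 × F: no H
  1 × N: 2 H
  Total hydrogens = 6.
Molecular formula: C6H6FN

C6H6FN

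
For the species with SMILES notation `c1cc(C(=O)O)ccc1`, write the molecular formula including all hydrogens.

Heavy atoms from the SMILES: 7 C, 2 O.
Implicit hydrogens by atom environment:
  5 × C (aromatic): 1 H each → 5
  1 × C (aromatic): no H
  1 × C: no H
  1 × O: 1 H
  1 × O: no H
  Total hydrogens = 6.
Molecular formula: C7H6O2

C7H6O2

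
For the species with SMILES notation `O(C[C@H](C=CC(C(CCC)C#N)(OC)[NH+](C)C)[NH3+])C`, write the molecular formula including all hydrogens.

[C14H29N3O2]2+

Heavy atoms from the SMILES: 14 C, 3 N, 2 O.
Implicit hydrogens by atom environment:
  5 × C: 3 H each → 15
  4 × C: 1 H each → 4
  3 × C: 2 H each → 6
  2 × C: no H
  2 × O: no H
  1 × N (charge +1): 3 H
  1 × N (charge +1): 1 H
  1 × N: no H
  Total hydrogens = 29.
Net charge +2.
Molecular formula: [C14H29N3O2]2+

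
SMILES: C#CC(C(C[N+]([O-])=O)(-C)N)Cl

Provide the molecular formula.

Heavy atoms from the SMILES: 6 C, 1 Cl, 2 N, 2 O.
Implicit hydrogens by atom environment:
  2 × C: 1 H each → 2
  2 × C: no H
  1 × C: 3 H
  1 × C: 2 H
  1 × Cl: no H
  1 × N: 2 H
  1 × N (charge +1): no H
  1 × O: no H
  1 × O (charge -1): no H
  Total hydrogens = 9.
Molecular formula: C6H9ClN2O2

C6H9ClN2O2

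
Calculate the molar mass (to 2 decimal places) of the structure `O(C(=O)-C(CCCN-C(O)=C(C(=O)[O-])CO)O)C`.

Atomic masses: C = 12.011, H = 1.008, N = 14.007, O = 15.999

262.24

Molecular formula: C10H16NO7-.
M = 10×12.011 + 16×1.008 + 1×14.007 + 7×15.999 = 262.24 g/mol.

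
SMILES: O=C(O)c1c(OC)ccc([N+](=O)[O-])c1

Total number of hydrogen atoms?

Hydrogens are implicit in SMILES; fill each atom to its normal valence:
  3 × C (aromatic): 1 H each → 3
  3 × C (aromatic): no H
  3 × O: no H
  1 × C: 3 H
  1 × C: no H
  1 × N (charge +1): no H
  1 × O: 1 H
  1 × O (charge -1): no H
  Total hydrogens = 7.

7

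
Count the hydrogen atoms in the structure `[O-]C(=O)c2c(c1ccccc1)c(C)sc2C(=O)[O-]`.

8

Hydrogens are implicit in SMILES; fill each atom to its normal valence:
  5 × C (aromatic): 1 H each → 5
  5 × C (aromatic): no H
  2 × C: no H
  2 × O: no H
  2 × O (charge -1): no H
  1 × C: 3 H
  1 × S (aromatic): no H
  Total hydrogens = 8.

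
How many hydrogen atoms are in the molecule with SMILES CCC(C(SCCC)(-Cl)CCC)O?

21

Hydrogens are implicit in SMILES; fill each atom to its normal valence:
  5 × C: 2 H each → 10
  3 × C: 3 H each → 9
  1 × C: 1 H
  1 × C: no H
  1 × Cl: no H
  1 × O: 1 H
  1 × S: no H
  Total hydrogens = 21.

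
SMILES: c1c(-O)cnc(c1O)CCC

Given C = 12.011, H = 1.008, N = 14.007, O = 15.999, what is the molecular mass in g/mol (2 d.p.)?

153.18

Molecular formula: C8H11NO2.
M = 8×12.011 + 11×1.008 + 1×14.007 + 2×15.999 = 153.18 g/mol.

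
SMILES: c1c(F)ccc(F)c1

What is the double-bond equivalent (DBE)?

4

Molecular formula from the SMILES: C6H4F2.
DoU = (2C + 2 + N − H − X)/2 = (2·6 + 2 + 0 − 4 − 2)/2 = 8/2 = 4.
(Structurally: 1 ring(s) + 3 π bond(s) = 4.)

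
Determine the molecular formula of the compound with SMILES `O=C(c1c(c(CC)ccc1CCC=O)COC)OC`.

C15H20O4

Heavy atoms from the SMILES: 15 C, 4 O.
Implicit hydrogens by atom environment:
  4 × C: 2 H each → 8
  4 × C (aromatic): no H
  4 × O: no H
  3 × C: 3 H each → 9
  2 × C (aromatic): 1 H each → 2
  1 × C: 1 H
  1 × C: no H
  Total hydrogens = 20.
Molecular formula: C15H20O4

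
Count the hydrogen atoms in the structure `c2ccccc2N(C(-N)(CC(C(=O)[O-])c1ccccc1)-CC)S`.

Hydrogens are implicit in SMILES; fill each atom to its normal valence:
  10 × C (aromatic): 1 H each → 10
  2 × C: 2 H each → 4
  2 × C: no H
  2 × C (aromatic): no H
  1 × C: 3 H
  1 × C: 1 H
  1 × N: 2 H
  1 × N: no H
  1 × O: no H
  1 × O (charge -1): no H
  1 × S: 1 H
  Total hydrogens = 21.

21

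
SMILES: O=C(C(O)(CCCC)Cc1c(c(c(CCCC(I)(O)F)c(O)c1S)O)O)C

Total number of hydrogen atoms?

26

Hydrogens are implicit in SMILES; fill each atom to its normal valence:
  7 × C: 2 H each → 14
  6 × C (aromatic): no H
  5 × O: 1 H each → 5
  3 × C: no H
  2 × C: 3 H each → 6
  1 × F: no H
  1 × I: no H
  1 × O: no H
  1 × S: 1 H
  Total hydrogens = 26.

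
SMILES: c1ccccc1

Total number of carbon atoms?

The symbol for carbon appears 6 times in the SMILES. Lowercase c denotes aromatic carbon and counts toward C.

6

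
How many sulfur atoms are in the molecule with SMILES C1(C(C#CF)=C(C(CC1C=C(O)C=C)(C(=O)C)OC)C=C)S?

1

The symbol for sulfur appears 1 time in the SMILES.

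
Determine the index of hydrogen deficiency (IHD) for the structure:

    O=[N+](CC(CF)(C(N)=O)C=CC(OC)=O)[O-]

Molecular formula from the SMILES: C8H11FN2O5.
DoU = (2C + 2 + N − H − X)/2 = (2·8 + 2 + 2 − 11 − 1)/2 = 8/2 = 4.
(Structurally: 0 ring(s) + 4 π bond(s) = 4.)

4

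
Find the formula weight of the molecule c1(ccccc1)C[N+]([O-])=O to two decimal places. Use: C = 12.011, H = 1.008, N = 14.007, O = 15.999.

Molecular formula: C7H7NO2.
M = 7×12.011 + 7×1.008 + 1×14.007 + 2×15.999 = 137.14 g/mol.

137.14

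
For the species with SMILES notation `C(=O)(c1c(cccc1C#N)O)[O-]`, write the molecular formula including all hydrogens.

Heavy atoms from the SMILES: 8 C, 1 N, 3 O.
Implicit hydrogens by atom environment:
  3 × C (aromatic): 1 H each → 3
  3 × C (aromatic): no H
  2 × C: no H
  1 × N: no H
  1 × O: 1 H
  1 × O: no H
  1 × O (charge -1): no H
  Total hydrogens = 4.
Net charge -1.
Molecular formula: C8H4NO3-

C8H4NO3-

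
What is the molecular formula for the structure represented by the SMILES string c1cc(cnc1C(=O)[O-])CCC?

Heavy atoms from the SMILES: 9 C, 1 N, 2 O.
Implicit hydrogens by atom environment:
  3 × C (aromatic): 1 H each → 3
  2 × C: 2 H each → 4
  2 × C (aromatic): no H
  1 × C: 3 H
  1 × C: no H
  1 × N (aromatic): no H
  1 × O: no H
  1 × O (charge -1): no H
  Total hydrogens = 10.
Net charge -1.
Molecular formula: C9H10NO2-

C9H10NO2-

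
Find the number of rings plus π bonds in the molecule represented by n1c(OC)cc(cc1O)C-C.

Molecular formula from the SMILES: C8H11NO2.
DoU = (2C + 2 + N − H − X)/2 = (2·8 + 2 + 1 − 11 − 0)/2 = 8/2 = 4.
(Structurally: 1 ring(s) + 3 π bond(s) = 4.)

4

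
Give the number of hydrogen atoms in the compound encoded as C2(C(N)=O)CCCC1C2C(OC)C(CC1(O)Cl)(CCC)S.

26

Hydrogens are implicit in SMILES; fill each atom to its normal valence:
  6 × C: 2 H each → 12
  4 × C: 1 H each → 4
  3 × C: no H
  2 × C: 3 H each → 6
  2 × O: no H
  1 × Cl: no H
  1 × N: 2 H
  1 × O: 1 H
  1 × S: 1 H
  Total hydrogens = 26.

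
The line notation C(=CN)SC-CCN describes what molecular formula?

Heavy atoms from the SMILES: 5 C, 2 N, 1 S.
Implicit hydrogens by atom environment:
  3 × C: 2 H each → 6
  2 × C: 1 H each → 2
  2 × N: 2 H each → 4
  1 × S: no H
  Total hydrogens = 12.
Molecular formula: C5H12N2S

C5H12N2S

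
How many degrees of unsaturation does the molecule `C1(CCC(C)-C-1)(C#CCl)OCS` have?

Molecular formula from the SMILES: C9H13ClOS.
DoU = (2C + 2 + N − H − X)/2 = (2·9 + 2 + 0 − 13 − 1)/2 = 6/2 = 3.
(Structurally: 1 ring(s) + 2 π bond(s) = 3.)

3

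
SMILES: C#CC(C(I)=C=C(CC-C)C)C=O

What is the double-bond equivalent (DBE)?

Molecular formula from the SMILES: C11H13IO.
DoU = (2C + 2 + N − H − X)/2 = (2·11 + 2 + 0 − 13 − 1)/2 = 10/2 = 5.
(Structurally: 0 ring(s) + 5 π bond(s) = 5.)

5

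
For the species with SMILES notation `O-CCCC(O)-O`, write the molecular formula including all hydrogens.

Heavy atoms from the SMILES: 4 C, 3 O.
Implicit hydrogens by atom environment:
  3 × C: 2 H each → 6
  3 × O: 1 H each → 3
  1 × C: 1 H
  Total hydrogens = 10.
Molecular formula: C4H10O3

C4H10O3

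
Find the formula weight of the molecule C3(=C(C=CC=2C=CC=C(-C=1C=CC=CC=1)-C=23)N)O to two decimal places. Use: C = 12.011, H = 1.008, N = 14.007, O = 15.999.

Molecular formula: C16H13NO.
M = 16×12.011 + 13×1.008 + 1×14.007 + 1×15.999 = 235.29 g/mol.

235.29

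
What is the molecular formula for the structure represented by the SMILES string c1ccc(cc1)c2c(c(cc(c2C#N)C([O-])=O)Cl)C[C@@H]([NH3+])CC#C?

Heavy atoms from the SMILES: 19 C, 1 Cl, 2 N, 2 O.
Implicit hydrogens by atom environment:
  6 × C (aromatic): 1 H each → 6
  6 × C (aromatic): no H
  3 × C: no H
  2 × C: 2 H each → 4
  2 × C: 1 H each → 2
  1 × Cl: no H
  1 × N (charge +1): 3 H
  1 × N: no H
  1 × O: no H
  1 × O (charge -1): no H
  Total hydrogens = 15.
Molecular formula: C19H15ClN2O2

C19H15ClN2O2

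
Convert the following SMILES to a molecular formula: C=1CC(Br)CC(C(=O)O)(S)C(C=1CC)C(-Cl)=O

C11H14BrClO3S

Heavy atoms from the SMILES: 1 Br, 11 C, 1 Cl, 3 O, 1 S.
Implicit hydrogens by atom environment:
  4 × C: no H
  3 × C: 2 H each → 6
  3 × C: 1 H each → 3
  2 × O: no H
  1 × Br: no H
  1 × C: 3 H
  1 × Cl: no H
  1 × O: 1 H
  1 × S: 1 H
  Total hydrogens = 14.
Molecular formula: C11H14BrClO3S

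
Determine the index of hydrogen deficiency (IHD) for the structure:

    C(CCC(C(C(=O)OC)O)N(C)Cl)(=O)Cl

Molecular formula from the SMILES: C8H13Cl2NO4.
DoU = (2C + 2 + N − H − X)/2 = (2·8 + 2 + 1 − 13 − 2)/2 = 4/2 = 2.
(Structurally: 0 ring(s) + 2 π bond(s) = 2.)

2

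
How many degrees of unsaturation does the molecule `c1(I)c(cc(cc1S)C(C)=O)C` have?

5

Molecular formula from the SMILES: C9H9IOS.
DoU = (2C + 2 + N − H − X)/2 = (2·9 + 2 + 0 − 9 − 1)/2 = 10/2 = 5.
(Structurally: 1 ring(s) + 4 π bond(s) = 5.)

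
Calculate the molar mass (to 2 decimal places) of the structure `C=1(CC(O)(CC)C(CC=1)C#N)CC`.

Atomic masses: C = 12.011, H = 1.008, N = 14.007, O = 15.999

179.26

Molecular formula: C11H17NO.
M = 11×12.011 + 17×1.008 + 1×14.007 + 1×15.999 = 179.26 g/mol.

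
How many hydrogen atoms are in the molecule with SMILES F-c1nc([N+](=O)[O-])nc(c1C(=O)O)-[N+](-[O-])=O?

1

Hydrogens are implicit in SMILES; fill each atom to its normal valence:
  4 × C (aromatic): no H
  3 × O: no H
  2 × N (aromatic): no H
  2 × N (charge +1): no H
  2 × O (charge -1): no H
  1 × C: no H
  1 × F: no H
  1 × O: 1 H
  Total hydrogens = 1.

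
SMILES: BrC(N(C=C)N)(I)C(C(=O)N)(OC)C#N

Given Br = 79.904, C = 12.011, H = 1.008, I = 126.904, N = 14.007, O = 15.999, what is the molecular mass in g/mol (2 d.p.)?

Molecular formula: C7H10BrIN4O2.
M = 1×79.904 + 7×12.011 + 10×1.008 + 1×126.904 + 4×14.007 + 2×15.999 = 388.99 g/mol.

388.99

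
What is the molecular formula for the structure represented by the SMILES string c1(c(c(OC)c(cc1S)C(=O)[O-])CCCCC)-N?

Heavy atoms from the SMILES: 13 C, 1 N, 3 O, 1 S.
Implicit hydrogens by atom environment:
  5 × C (aromatic): no H
  4 × C: 2 H each → 8
  2 × C: 3 H each → 6
  2 × O: no H
  1 × C (aromatic): 1 H
  1 × C: no H
  1 × N: 2 H
  1 × O (charge -1): no H
  1 × S: 1 H
  Total hydrogens = 18.
Net charge -1.
Molecular formula: C13H18NO3S-

C13H18NO3S-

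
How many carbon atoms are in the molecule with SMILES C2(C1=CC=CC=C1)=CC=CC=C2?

12

The symbol for carbon appears 12 times in the SMILES.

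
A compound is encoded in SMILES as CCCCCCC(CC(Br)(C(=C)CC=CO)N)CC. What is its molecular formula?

Heavy atoms from the SMILES: 1 Br, 16 C, 1 N, 1 O.
Implicit hydrogens by atom environment:
  9 × C: 2 H each → 18
  3 × C: 1 H each → 3
  2 × C: 3 H each → 6
  2 × C: no H
  1 × Br: no H
  1 × N: 2 H
  1 × O: 1 H
  Total hydrogens = 30.
Molecular formula: C16H30BrNO

C16H30BrNO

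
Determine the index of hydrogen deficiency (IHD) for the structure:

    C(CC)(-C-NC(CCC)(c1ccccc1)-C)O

Molecular formula from the SMILES: C15H25NO.
DoU = (2C + 2 + N − H − X)/2 = (2·15 + 2 + 1 − 25 − 0)/2 = 8/2 = 4.
(Structurally: 1 ring(s) + 3 π bond(s) = 4.)

4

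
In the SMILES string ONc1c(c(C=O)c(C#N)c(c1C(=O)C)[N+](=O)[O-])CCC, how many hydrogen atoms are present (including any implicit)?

13

Hydrogens are implicit in SMILES; fill each atom to its normal valence:
  6 × C (aromatic): no H
  3 × O: no H
  2 × C: 3 H each → 6
  2 × C: 2 H each → 4
  2 × C: no H
  1 × C: 1 H
  1 × N: 1 H
  1 × N (charge +1): no H
  1 × N: no H
  1 × O: 1 H
  1 × O (charge -1): no H
  Total hydrogens = 13.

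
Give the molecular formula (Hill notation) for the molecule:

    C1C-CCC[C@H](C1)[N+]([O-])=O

C7H13NO2

Heavy atoms from the SMILES: 7 C, 1 N, 2 O.
Implicit hydrogens by atom environment:
  6 × C: 2 H each → 12
  1 × C: 1 H
  1 × N (charge +1): no H
  1 × O: no H
  1 × O (charge -1): no H
  Total hydrogens = 13.
Molecular formula: C7H13NO2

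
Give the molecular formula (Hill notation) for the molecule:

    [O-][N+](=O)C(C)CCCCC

Heavy atoms from the SMILES: 7 C, 1 N, 2 O.
Implicit hydrogens by atom environment:
  4 × C: 2 H each → 8
  2 × C: 3 H each → 6
  1 × C: 1 H
  1 × N (charge +1): no H
  1 × O: no H
  1 × O (charge -1): no H
  Total hydrogens = 15.
Molecular formula: C7H15NO2

C7H15NO2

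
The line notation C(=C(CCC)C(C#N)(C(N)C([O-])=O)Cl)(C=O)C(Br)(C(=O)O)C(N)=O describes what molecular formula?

Heavy atoms from the SMILES: 1 Br, 13 C, 1 Cl, 3 N, 6 O.
Implicit hydrogens by atom environment:
  8 × C: no H
  4 × O: no H
  2 × C: 2 H each → 4
  2 × C: 1 H each → 2
  2 × N: 2 H each → 4
  1 × Br: no H
  1 × C: 3 H
  1 × Cl: no H
  1 × N: no H
  1 × O: 1 H
  1 × O (charge -1): no H
  Total hydrogens = 14.
Net charge -1.
Molecular formula: C13H14BrClN3O6-

C13H14BrClN3O6-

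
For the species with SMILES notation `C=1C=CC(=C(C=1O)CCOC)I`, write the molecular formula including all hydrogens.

C9H11IO2

Heavy atoms from the SMILES: 9 C, 1 I, 2 O.
Implicit hydrogens by atom environment:
  3 × C (aromatic): 1 H each → 3
  3 × C (aromatic): no H
  2 × C: 2 H each → 4
  1 × C: 3 H
  1 × I: no H
  1 × O: 1 H
  1 × O: no H
  Total hydrogens = 11.
Molecular formula: C9H11IO2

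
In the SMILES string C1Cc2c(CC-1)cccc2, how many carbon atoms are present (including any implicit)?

The symbol for carbon appears 10 times in the SMILES. Lowercase c denotes aromatic carbon and counts toward C.

10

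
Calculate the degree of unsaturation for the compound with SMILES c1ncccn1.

4

Molecular formula from the SMILES: C4H4N2.
DoU = (2C + 2 + N − H − X)/2 = (2·4 + 2 + 2 − 4 − 0)/2 = 8/2 = 4.
(Structurally: 1 ring(s) + 3 π bond(s) = 4.)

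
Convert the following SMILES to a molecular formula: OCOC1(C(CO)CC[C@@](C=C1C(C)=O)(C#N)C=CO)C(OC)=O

C16H21NO7

Heavy atoms from the SMILES: 16 C, 1 N, 7 O.
Implicit hydrogens by atom environment:
  6 × C: no H
  4 × C: 2 H each → 8
  4 × C: 1 H each → 4
  4 × O: no H
  3 × O: 1 H each → 3
  2 × C: 3 H each → 6
  1 × N: no H
  Total hydrogens = 21.
Molecular formula: C16H21NO7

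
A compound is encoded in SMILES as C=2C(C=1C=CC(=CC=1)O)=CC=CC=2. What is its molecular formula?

Heavy atoms from the SMILES: 12 C, 1 O.
Implicit hydrogens by atom environment:
  9 × C (aromatic): 1 H each → 9
  3 × C (aromatic): no H
  1 × O: 1 H
  Total hydrogens = 10.
Molecular formula: C12H10O

C12H10O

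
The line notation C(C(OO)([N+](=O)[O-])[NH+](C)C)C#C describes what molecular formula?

Heavy atoms from the SMILES: 6 C, 2 N, 4 O.
Implicit hydrogens by atom environment:
  2 × C: 3 H each → 6
  2 × C: no H
  2 × O: no H
  1 × C: 2 H
  1 × C: 1 H
  1 × N (charge +1): 1 H
  1 × N (charge +1): no H
  1 × O: 1 H
  1 × O (charge -1): no H
  Total hydrogens = 11.
Net charge +1.
Molecular formula: C6H11N2O4+

C6H11N2O4+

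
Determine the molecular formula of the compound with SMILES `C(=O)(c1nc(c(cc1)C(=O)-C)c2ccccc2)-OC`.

C15H13NO3

Heavy atoms from the SMILES: 15 C, 1 N, 3 O.
Implicit hydrogens by atom environment:
  7 × C (aromatic): 1 H each → 7
  4 × C (aromatic): no H
  3 × O: no H
  2 × C: 3 H each → 6
  2 × C: no H
  1 × N (aromatic): no H
  Total hydrogens = 13.
Molecular formula: C15H13NO3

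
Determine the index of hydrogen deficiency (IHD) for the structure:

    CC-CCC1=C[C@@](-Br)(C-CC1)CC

2

Molecular formula from the SMILES: C12H21Br.
DoU = (2C + 2 + N − H − X)/2 = (2·12 + 2 + 0 − 21 − 1)/2 = 4/2 = 2.
(Structurally: 1 ring(s) + 1 π bond(s) = 2.)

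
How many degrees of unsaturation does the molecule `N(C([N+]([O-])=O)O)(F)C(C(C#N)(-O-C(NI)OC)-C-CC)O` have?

Molecular formula from the SMILES: C9H16FIN4O6.
DoU = (2C + 2 + N − H − X)/2 = (2·9 + 2 + 4 − 16 − 2)/2 = 6/2 = 3.
(Structurally: 0 ring(s) + 3 π bond(s) = 3.)

3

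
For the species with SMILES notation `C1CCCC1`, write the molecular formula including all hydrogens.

Heavy atoms from the SMILES: 5 C.
Implicit hydrogens by atom environment:
  5 × C: 2 H each → 10
  Total hydrogens = 10.
Molecular formula: C5H10

C5H10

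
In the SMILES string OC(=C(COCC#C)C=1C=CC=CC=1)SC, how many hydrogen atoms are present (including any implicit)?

14

Hydrogens are implicit in SMILES; fill each atom to its normal valence:
  5 × C (aromatic): 1 H each → 5
  3 × C: no H
  2 × C: 2 H each → 4
  1 × C: 3 H
  1 × C: 1 H
  1 × C (aromatic): no H
  1 × O: 1 H
  1 × O: no H
  1 × S: no H
  Total hydrogens = 14.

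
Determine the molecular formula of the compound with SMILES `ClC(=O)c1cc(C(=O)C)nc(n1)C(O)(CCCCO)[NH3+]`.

Heavy atoms from the SMILES: 12 C, 1 Cl, 3 N, 4 O.
Implicit hydrogens by atom environment:
  4 × C: 2 H each → 8
  3 × C (aromatic): no H
  3 × C: no H
  2 × N (aromatic): no H
  2 × O: 1 H each → 2
  2 × O: no H
  1 × C: 3 H
  1 × C (aromatic): 1 H
  1 × Cl: no H
  1 × N (charge +1): 3 H
  Total hydrogens = 17.
Net charge +1.
Molecular formula: C12H17ClN3O4+

C12H17ClN3O4+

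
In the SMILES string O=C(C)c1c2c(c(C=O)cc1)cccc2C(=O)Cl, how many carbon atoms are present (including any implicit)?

14

The symbol for carbon appears 14 times in the SMILES. Lowercase c denotes aromatic carbon and counts toward C.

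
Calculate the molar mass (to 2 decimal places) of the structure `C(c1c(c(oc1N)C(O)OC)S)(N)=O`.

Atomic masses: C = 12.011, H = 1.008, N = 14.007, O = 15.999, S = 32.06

Molecular formula: C7H10N2O4S.
M = 7×12.011 + 10×1.008 + 2×14.007 + 4×15.999 + 1×32.06 = 218.23 g/mol.

218.23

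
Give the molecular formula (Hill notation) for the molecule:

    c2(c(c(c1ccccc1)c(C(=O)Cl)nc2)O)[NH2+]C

C13H12ClN2O2+

Heavy atoms from the SMILES: 13 C, 1 Cl, 2 N, 2 O.
Implicit hydrogens by atom environment:
  6 × C (aromatic): 1 H each → 6
  5 × C (aromatic): no H
  1 × C: 3 H
  1 × C: no H
  1 × Cl: no H
  1 × N (charge +1): 2 H
  1 × N (aromatic): no H
  1 × O: 1 H
  1 × O: no H
  Total hydrogens = 12.
Net charge +1.
Molecular formula: C13H12ClN2O2+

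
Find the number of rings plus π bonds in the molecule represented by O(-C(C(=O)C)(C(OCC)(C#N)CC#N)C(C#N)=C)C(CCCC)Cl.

Molecular formula from the SMILES: C17H22ClN3O3.
DoU = (2C + 2 + N − H − X)/2 = (2·17 + 2 + 3 − 22 − 1)/2 = 16/2 = 8.
(Structurally: 0 ring(s) + 8 π bond(s) = 8.)

8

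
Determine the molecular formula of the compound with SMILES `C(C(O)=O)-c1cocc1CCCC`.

Heavy atoms from the SMILES: 10 C, 3 O.
Implicit hydrogens by atom environment:
  4 × C: 2 H each → 8
  2 × C (aromatic): 1 H each → 2
  2 × C (aromatic): no H
  1 × C: 3 H
  1 × C: no H
  1 × O: 1 H
  1 × O (aromatic): no H
  1 × O: no H
  Total hydrogens = 14.
Molecular formula: C10H14O3

C10H14O3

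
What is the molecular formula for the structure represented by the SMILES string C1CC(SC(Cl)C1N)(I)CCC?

Heavy atoms from the SMILES: 8 C, 1 Cl, 1 I, 1 N, 1 S.
Implicit hydrogens by atom environment:
  4 × C: 2 H each → 8
  2 × C: 1 H each → 2
  1 × C: 3 H
  1 × C: no H
  1 × Cl: no H
  1 × I: no H
  1 × N: 2 H
  1 × S: no H
  Total hydrogens = 15.
Molecular formula: C8H15ClINS

C8H15ClINS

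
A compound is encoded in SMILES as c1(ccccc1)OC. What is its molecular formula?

C7H8O

Heavy atoms from the SMILES: 7 C, 1 O.
Implicit hydrogens by atom environment:
  5 × C (aromatic): 1 H each → 5
  1 × C: 3 H
  1 × C (aromatic): no H
  1 × O: no H
  Total hydrogens = 8.
Molecular formula: C7H8O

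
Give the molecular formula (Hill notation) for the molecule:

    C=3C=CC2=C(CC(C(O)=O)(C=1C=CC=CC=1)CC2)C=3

C17H16O2

Heavy atoms from the SMILES: 17 C, 2 O.
Implicit hydrogens by atom environment:
  9 × C (aromatic): 1 H each → 9
  3 × C: 2 H each → 6
  3 × C (aromatic): no H
  2 × C: no H
  1 × O: 1 H
  1 × O: no H
  Total hydrogens = 16.
Molecular formula: C17H16O2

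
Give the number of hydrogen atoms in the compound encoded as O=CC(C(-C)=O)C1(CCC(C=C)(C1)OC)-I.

Hydrogens are implicit in SMILES; fill each atom to its normal valence:
  4 × C: 2 H each → 8
  3 × C: 1 H each → 3
  3 × C: no H
  3 × O: no H
  2 × C: 3 H each → 6
  1 × I: no H
  Total hydrogens = 17.

17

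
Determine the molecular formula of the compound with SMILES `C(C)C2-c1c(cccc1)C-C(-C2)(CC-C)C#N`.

C16H21N

Heavy atoms from the SMILES: 16 C, 1 N.
Implicit hydrogens by atom environment:
  5 × C: 2 H each → 10
  4 × C (aromatic): 1 H each → 4
  2 × C: 3 H each → 6
  2 × C (aromatic): no H
  2 × C: no H
  1 × C: 1 H
  1 × N: no H
  Total hydrogens = 21.
Molecular formula: C16H21N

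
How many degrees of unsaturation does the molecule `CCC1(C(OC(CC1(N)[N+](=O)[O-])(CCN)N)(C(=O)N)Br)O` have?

3

Molecular formula from the SMILES: C10H20BrN5O5.
DoU = (2C + 2 + N − H − X)/2 = (2·10 + 2 + 5 − 20 − 1)/2 = 6/2 = 3.
(Structurally: 1 ring(s) + 2 π bond(s) = 3.)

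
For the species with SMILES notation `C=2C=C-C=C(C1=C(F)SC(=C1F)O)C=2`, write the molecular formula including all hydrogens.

C10H6F2OS

Heavy atoms from the SMILES: 10 C, 2 F, 1 O, 1 S.
Implicit hydrogens by atom environment:
  5 × C (aromatic): 1 H each → 5
  5 × C (aromatic): no H
  2 × F: no H
  1 × O: 1 H
  1 × S (aromatic): no H
  Total hydrogens = 6.
Molecular formula: C10H6F2OS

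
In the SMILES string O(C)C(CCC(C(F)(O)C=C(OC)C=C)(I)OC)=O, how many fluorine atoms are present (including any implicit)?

The symbol for fluorine appears 1 time in the SMILES.

1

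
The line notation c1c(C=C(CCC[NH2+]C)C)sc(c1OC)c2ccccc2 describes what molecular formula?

Heavy atoms from the SMILES: 18 C, 1 N, 1 O, 1 S.
Implicit hydrogens by atom environment:
  6 × C (aromatic): 1 H each → 6
  4 × C (aromatic): no H
  3 × C: 3 H each → 9
  3 × C: 2 H each → 6
  1 × C: 1 H
  1 × C: no H
  1 × N (charge +1): 2 H
  1 × O: no H
  1 × S (aromatic): no H
  Total hydrogens = 24.
Net charge +1.
Molecular formula: C18H24NOS+

C18H24NOS+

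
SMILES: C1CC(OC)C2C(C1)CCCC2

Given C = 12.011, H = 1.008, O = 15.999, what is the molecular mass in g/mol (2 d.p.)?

Molecular formula: C11H20O.
M = 11×12.011 + 20×1.008 + 1×15.999 = 168.28 g/mol.

168.28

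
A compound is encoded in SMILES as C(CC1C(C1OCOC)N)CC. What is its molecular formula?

C9H19NO2

Heavy atoms from the SMILES: 9 C, 1 N, 2 O.
Implicit hydrogens by atom environment:
  4 × C: 2 H each → 8
  3 × C: 1 H each → 3
  2 × C: 3 H each → 6
  2 × O: no H
  1 × N: 2 H
  Total hydrogens = 19.
Molecular formula: C9H19NO2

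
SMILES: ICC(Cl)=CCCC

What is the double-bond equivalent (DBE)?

Molecular formula from the SMILES: C6H10ClI.
DoU = (2C + 2 + N − H − X)/2 = (2·6 + 2 + 0 − 10 − 2)/2 = 2/2 = 1.
(Structurally: 0 ring(s) + 1 π bond(s) = 1.)

1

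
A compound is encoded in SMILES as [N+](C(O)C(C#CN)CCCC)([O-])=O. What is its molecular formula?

C8H14N2O3

Heavy atoms from the SMILES: 8 C, 2 N, 3 O.
Implicit hydrogens by atom environment:
  3 × C: 2 H each → 6
  2 × C: 1 H each → 2
  2 × C: no H
  1 × C: 3 H
  1 × N: 2 H
  1 × N (charge +1): no H
  1 × O: 1 H
  1 × O: no H
  1 × O (charge -1): no H
  Total hydrogens = 14.
Molecular formula: C8H14N2O3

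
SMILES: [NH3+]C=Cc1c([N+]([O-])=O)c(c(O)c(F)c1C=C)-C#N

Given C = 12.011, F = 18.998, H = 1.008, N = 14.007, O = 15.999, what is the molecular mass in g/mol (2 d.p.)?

250.21

Molecular formula: C11H9FN3O3+.
M = 11×12.011 + 1×18.998 + 9×1.008 + 3×14.007 + 3×15.999 = 250.21 g/mol.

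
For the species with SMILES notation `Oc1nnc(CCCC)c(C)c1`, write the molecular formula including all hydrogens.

C9H14N2O

Heavy atoms from the SMILES: 9 C, 2 N, 1 O.
Implicit hydrogens by atom environment:
  3 × C: 2 H each → 6
  3 × C (aromatic): no H
  2 × C: 3 H each → 6
  2 × N (aromatic): no H
  1 × C (aromatic): 1 H
  1 × O: 1 H
  Total hydrogens = 14.
Molecular formula: C9H14N2O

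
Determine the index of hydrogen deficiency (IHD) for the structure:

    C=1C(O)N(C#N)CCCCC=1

4

Molecular formula from the SMILES: C8H12N2O.
DoU = (2C + 2 + N − H − X)/2 = (2·8 + 2 + 2 − 12 − 0)/2 = 8/2 = 4.
(Structurally: 1 ring(s) + 3 π bond(s) = 4.)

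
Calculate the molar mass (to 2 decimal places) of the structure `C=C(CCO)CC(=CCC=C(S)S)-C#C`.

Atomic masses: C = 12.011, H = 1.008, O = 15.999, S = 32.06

Molecular formula: C12H16OS2.
M = 12×12.011 + 16×1.008 + 1×15.999 + 2×32.06 = 240.38 g/mol.

240.38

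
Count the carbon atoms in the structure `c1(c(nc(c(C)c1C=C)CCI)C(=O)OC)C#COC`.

The symbol for carbon appears 15 times in the SMILES. Lowercase c denotes aromatic carbon and counts toward C.

15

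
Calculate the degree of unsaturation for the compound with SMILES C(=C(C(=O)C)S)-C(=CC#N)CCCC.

5

Molecular formula from the SMILES: C11H15NOS.
DoU = (2C + 2 + N − H − X)/2 = (2·11 + 2 + 1 − 15 − 0)/2 = 10/2 = 5.
(Structurally: 0 ring(s) + 5 π bond(s) = 5.)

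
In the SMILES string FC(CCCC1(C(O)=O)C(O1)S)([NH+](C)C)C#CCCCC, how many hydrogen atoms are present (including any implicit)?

25

Hydrogens are implicit in SMILES; fill each atom to its normal valence:
  6 × C: 2 H each → 12
  5 × C: no H
  3 × C: 3 H each → 9
  2 × O: no H
  1 × C: 1 H
  1 × F: no H
  1 × N (charge +1): 1 H
  1 × O: 1 H
  1 × S: 1 H
  Total hydrogens = 25.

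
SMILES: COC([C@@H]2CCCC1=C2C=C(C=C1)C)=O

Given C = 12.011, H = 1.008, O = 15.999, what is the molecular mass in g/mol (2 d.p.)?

Molecular formula: C13H16O2.
M = 13×12.011 + 16×1.008 + 2×15.999 = 204.27 g/mol.

204.27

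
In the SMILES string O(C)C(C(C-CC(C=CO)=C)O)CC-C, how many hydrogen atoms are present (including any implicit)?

22

Hydrogens are implicit in SMILES; fill each atom to its normal valence:
  5 × C: 2 H each → 10
  4 × C: 1 H each → 4
  2 × C: 3 H each → 6
  2 × O: 1 H each → 2
  1 × C: no H
  1 × O: no H
  Total hydrogens = 22.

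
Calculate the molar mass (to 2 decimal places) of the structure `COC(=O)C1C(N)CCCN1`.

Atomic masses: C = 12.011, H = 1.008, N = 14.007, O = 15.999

158.20

Molecular formula: C7H14N2O2.
M = 7×12.011 + 14×1.008 + 2×14.007 + 2×15.999 = 158.20 g/mol.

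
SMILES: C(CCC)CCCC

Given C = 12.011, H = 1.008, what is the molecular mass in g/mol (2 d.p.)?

Molecular formula: C8H18.
M = 8×12.011 + 18×1.008 = 114.23 g/mol.

114.23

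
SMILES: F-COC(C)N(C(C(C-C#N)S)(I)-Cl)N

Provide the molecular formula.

Heavy atoms from the SMILES: 7 C, 1 Cl, 1 F, 1 I, 3 N, 1 O, 1 S.
Implicit hydrogens by atom environment:
  2 × C: 2 H each → 4
  2 × C: 1 H each → 2
  2 × C: no H
  2 × N: no H
  1 × C: 3 H
  1 × Cl: no H
  1 × F: no H
  1 × I: no H
  1 × N: 2 H
  1 × O: no H
  1 × S: 1 H
  Total hydrogens = 12.
Molecular formula: C7H12ClFIN3OS

C7H12ClFIN3OS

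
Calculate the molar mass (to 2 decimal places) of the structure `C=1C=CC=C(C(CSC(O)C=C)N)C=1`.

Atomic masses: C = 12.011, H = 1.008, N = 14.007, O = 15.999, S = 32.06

Molecular formula: C11H15NOS.
M = 11×12.011 + 15×1.008 + 1×14.007 + 1×15.999 + 1×32.06 = 209.31 g/mol.

209.31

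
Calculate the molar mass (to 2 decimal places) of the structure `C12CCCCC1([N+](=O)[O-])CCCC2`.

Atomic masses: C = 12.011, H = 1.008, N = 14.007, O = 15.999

183.25

Molecular formula: C10H17NO2.
M = 10×12.011 + 17×1.008 + 1×14.007 + 2×15.999 = 183.25 g/mol.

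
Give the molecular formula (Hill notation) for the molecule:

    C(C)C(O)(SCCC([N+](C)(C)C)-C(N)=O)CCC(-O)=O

Heavy atoms from the SMILES: 13 C, 2 N, 4 O, 1 S.
Implicit hydrogens by atom environment:
  5 × C: 2 H each → 10
  4 × C: 3 H each → 12
  3 × C: no H
  2 × O: 1 H each → 2
  2 × O: no H
  1 × C: 1 H
  1 × N: 2 H
  1 × N (charge +1): no H
  1 × S: no H
  Total hydrogens = 27.
Net charge +1.
Molecular formula: C13H27N2O4S+

C13H27N2O4S+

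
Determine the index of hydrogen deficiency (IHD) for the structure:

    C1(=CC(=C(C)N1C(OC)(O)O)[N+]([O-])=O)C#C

Molecular formula from the SMILES: C9H10N2O5.
DoU = (2C + 2 + N − H − X)/2 = (2·9 + 2 + 2 − 10 − 0)/2 = 12/2 = 6.
(Structurally: 1 ring(s) + 5 π bond(s) = 6.)

6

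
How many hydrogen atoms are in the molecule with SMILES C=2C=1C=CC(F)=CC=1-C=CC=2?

Hydrogens are implicit in SMILES; fill each atom to its normal valence:
  7 × C (aromatic): 1 H each → 7
  3 × C (aromatic): no H
  1 × F: no H
  Total hydrogens = 7.

7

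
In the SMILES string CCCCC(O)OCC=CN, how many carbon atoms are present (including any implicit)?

The symbol for carbon appears 8 times in the SMILES.

8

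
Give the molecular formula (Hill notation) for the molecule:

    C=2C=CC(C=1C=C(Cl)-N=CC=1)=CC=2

C11H8ClN

Heavy atoms from the SMILES: 11 C, 1 Cl, 1 N.
Implicit hydrogens by atom environment:
  8 × C (aromatic): 1 H each → 8
  3 × C (aromatic): no H
  1 × Cl: no H
  1 × N (aromatic): no H
  Total hydrogens = 8.
Molecular formula: C11H8ClN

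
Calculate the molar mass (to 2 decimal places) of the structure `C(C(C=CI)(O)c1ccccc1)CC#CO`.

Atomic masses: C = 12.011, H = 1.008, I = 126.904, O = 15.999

328.15

Molecular formula: C13H13IO2.
M = 13×12.011 + 13×1.008 + 1×126.904 + 2×15.999 = 328.15 g/mol.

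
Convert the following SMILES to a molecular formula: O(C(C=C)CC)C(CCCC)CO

Heavy atoms from the SMILES: 11 C, 2 O.
Implicit hydrogens by atom environment:
  6 × C: 2 H each → 12
  3 × C: 1 H each → 3
  2 × C: 3 H each → 6
  1 × O: 1 H
  1 × O: no H
  Total hydrogens = 22.
Molecular formula: C11H22O2

C11H22O2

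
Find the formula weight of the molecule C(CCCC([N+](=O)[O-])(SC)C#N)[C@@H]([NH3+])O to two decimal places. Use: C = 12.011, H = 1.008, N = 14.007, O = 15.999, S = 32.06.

234.29

Molecular formula: C8H16N3O3S+.
M = 8×12.011 + 16×1.008 + 3×14.007 + 3×15.999 + 1×32.06 = 234.29 g/mol.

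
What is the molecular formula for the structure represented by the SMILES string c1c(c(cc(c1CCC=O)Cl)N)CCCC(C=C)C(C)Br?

Heavy atoms from the SMILES: 1 Br, 17 C, 1 Cl, 1 N, 1 O.
Implicit hydrogens by atom environment:
  6 × C: 2 H each → 12
  4 × C: 1 H each → 4
  4 × C (aromatic): no H
  2 × C (aromatic): 1 H each → 2
  1 × Br: no H
  1 × C: 3 H
  1 × Cl: no H
  1 × N: 2 H
  1 × O: no H
  Total hydrogens = 23.
Molecular formula: C17H23BrClNO

C17H23BrClNO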